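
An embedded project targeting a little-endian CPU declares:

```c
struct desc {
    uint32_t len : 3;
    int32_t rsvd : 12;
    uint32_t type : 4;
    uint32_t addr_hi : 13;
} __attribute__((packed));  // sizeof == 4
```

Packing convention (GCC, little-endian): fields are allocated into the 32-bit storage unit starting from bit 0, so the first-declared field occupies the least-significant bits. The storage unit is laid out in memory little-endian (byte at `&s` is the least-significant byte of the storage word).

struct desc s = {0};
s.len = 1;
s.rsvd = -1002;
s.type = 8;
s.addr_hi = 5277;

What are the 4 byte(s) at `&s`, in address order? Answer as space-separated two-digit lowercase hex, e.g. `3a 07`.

len (3b) val=1 bits=0x1 at bit 0: 0x00000001
rsvd (12b) val=-1002 bits=0xc16 at bit 3: 0x000060b1
type (4b) val=8 bits=0x8 at bit 15: 0x000460b1
addr_hi (13b) val=5277 bits=0x149d at bit 19: 0xa4ec60b1
word = 0xa4ec60b1 → little-endian bytes:
  [0]=0xb1  [1]=0x60  [2]=0xec  [3]=0xa4

b1 60 ec a4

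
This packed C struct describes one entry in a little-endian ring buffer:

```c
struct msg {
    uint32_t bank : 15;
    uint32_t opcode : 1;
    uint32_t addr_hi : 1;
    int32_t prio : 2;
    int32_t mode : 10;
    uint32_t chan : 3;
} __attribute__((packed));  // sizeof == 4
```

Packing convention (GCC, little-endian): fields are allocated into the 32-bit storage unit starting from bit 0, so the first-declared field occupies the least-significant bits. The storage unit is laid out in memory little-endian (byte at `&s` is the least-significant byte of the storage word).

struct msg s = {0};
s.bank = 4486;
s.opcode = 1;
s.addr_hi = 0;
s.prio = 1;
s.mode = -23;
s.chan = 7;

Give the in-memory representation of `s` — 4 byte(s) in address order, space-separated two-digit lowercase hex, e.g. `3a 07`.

86 91 4a ff

[0+:15] bank=4486 & 0x7fff = 0x1186; word=0x00001186
[15+:1] opcode=1 & 0x1 = 0x1; word=0x00009186
[16+:1] addr_hi=0 & 0x1 = 0x0; word=0x00009186
[17+:2] prio=1 & 0x3 = 0x1; word=0x00029186
[19+:10] mode=-23 & 0x3ff = 0x3e9; word=0x1f4a9186
[29+:3] chan=7 & 0x7 = 0x7; word=0xff4a9186
word = 0xff4a9186 → little-endian bytes:
  [0]=0x86  [1]=0x91  [2]=0x4a  [3]=0xff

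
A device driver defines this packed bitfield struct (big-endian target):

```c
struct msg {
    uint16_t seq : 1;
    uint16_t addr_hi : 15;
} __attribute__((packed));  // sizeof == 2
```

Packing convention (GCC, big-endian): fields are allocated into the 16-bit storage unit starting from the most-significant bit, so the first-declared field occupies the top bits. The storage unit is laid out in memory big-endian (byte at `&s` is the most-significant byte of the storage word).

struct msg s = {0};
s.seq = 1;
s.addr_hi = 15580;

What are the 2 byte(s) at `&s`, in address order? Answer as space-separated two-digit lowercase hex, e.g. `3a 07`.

seq (1b) val=1 bits=0x1 at bit 15: 0x8000
addr_hi (15b) val=15580 bits=0x3cdc at bit 0: 0xbcdc
word = 0xbcdc → big-endian bytes:
  [0]=0xbc  [1]=0xdc

bc dc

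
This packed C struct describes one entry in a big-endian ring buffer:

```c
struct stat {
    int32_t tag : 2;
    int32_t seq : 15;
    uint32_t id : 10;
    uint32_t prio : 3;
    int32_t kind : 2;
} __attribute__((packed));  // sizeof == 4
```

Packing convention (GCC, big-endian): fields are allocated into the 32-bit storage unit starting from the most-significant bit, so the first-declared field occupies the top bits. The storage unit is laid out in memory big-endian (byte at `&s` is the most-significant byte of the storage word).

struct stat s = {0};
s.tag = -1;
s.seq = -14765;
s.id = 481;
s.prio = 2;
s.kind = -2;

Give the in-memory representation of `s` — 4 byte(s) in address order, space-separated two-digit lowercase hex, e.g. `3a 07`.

[30+:2] tag=-1 & 0x3 = 0x3; word=0xc0000000
[15+:15] seq=-14765 & 0x7fff = 0x4653; word=0xe3298000
[5+:10] id=481 & 0x3ff = 0x1e1; word=0xe329bc20
[2+:3] prio=2 & 0x7 = 0x2; word=0xe329bc28
[0+:2] kind=-2 & 0x3 = 0x2; word=0xe329bc2a
word = 0xe329bc2a → big-endian bytes:
  [0]=0xe3  [1]=0x29  [2]=0xbc  [3]=0x2a

e3 29 bc 2a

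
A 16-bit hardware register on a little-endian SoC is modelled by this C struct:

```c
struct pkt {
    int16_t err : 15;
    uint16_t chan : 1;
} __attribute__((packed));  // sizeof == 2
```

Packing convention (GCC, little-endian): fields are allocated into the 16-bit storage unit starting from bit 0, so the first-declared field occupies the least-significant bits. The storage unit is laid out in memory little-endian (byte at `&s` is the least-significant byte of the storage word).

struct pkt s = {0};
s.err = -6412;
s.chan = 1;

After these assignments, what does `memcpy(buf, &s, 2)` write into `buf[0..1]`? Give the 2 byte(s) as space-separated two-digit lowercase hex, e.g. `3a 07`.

f4 e6

[0+:15] err=-6412 & 0x7fff = 0x66f4; word=0x66f4
[15+:1] chan=1 & 0x1 = 0x1; word=0xe6f4
word = 0xe6f4 → little-endian bytes:
  [0]=0xf4  [1]=0xe6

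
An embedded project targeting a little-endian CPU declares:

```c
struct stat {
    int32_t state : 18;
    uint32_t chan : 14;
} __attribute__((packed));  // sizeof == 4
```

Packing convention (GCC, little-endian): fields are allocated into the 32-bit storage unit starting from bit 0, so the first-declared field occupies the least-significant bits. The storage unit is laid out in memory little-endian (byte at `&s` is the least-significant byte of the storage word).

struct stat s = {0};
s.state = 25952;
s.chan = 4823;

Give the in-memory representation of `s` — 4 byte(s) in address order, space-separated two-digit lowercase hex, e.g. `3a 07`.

60 65 5c 4b

state:18 = 25952 → 0x6560 << 0 → word 0x00006560
chan:14 = 4823 → 0x12d7 << 18 → word 0x4b5c6560
word = 0x4b5c6560 → little-endian bytes:
  [0]=0x60  [1]=0x65  [2]=0x5c  [3]=0x4b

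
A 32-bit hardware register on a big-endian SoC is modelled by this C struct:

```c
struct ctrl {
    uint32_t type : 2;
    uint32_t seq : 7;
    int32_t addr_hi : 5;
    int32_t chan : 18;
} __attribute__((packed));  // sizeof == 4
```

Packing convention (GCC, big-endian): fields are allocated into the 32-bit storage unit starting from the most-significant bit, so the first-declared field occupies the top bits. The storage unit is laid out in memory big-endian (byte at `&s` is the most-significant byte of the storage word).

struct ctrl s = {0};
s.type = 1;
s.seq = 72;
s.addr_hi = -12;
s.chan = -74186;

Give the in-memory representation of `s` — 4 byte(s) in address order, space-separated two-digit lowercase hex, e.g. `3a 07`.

[30+:2] type=1 & 0x3 = 0x1; word=0x40000000
[23+:7] seq=72 & 0x7f = 0x48; word=0x64000000
[18+:5] addr_hi=-12 & 0x1f = 0x14; word=0x64500000
[0+:18] chan=-74186 & 0x3ffff = 0x2de36; word=0x6452de36
word = 0x6452de36 → big-endian bytes:
  [0]=0x64  [1]=0x52  [2]=0xde  [3]=0x36

64 52 de 36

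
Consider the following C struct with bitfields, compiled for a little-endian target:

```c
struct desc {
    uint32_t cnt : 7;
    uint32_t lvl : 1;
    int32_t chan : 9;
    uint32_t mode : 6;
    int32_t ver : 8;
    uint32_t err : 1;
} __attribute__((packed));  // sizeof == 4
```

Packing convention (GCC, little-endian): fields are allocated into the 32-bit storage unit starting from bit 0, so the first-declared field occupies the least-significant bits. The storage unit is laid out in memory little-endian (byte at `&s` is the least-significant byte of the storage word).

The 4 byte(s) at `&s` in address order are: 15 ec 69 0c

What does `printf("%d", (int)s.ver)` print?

[0]=0x15 [1]=0xec [2]=0x69 [3]=0x0c (little-endian) → word 0x0c69ec15
cnt:7 @ bit 0 → (0x0c69ec15>>0)&0x7f = 0x15
lvl:1 @ bit 7 → (0x0c69ec15>>7)&0x1 = 0x0
chan:9 @ bit 8 → (0x0c69ec15>>8)&0x1ff = 0x1ec
mode:6 @ bit 17 → (0x0c69ec15>>17)&0x3f = 0x34
ver:8 @ bit 23 → (0x0c69ec15>>23)&0xff = 0x18  ←
err:1 @ bit 31 → (0x0c69ec15>>31)&0x1 = 0x0
ver signed 8b, MSB=0: value = 24

24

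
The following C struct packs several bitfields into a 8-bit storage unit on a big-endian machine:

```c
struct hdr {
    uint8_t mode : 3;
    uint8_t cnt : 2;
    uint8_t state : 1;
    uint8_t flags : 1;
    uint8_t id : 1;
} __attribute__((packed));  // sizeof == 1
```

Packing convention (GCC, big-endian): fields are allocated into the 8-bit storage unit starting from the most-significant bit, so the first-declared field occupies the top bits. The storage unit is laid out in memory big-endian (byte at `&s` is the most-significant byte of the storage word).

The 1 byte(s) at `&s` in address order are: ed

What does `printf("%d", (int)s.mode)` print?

7

[0]=0xed (big-endian) → word 0xed
mode:3 @ bit 5 → (0xed>>5)&0x7 = 0x7  ←
cnt:2 @ bit 3 → (0xed>>3)&0x3 = 0x1
state:1 @ bit 2 → (0xed>>2)&0x1 = 0x1
flags:1 @ bit 1 → (0xed>>1)&0x1 = 0x0
id:1 @ bit 0 → (0xed>>0)&0x1 = 0x1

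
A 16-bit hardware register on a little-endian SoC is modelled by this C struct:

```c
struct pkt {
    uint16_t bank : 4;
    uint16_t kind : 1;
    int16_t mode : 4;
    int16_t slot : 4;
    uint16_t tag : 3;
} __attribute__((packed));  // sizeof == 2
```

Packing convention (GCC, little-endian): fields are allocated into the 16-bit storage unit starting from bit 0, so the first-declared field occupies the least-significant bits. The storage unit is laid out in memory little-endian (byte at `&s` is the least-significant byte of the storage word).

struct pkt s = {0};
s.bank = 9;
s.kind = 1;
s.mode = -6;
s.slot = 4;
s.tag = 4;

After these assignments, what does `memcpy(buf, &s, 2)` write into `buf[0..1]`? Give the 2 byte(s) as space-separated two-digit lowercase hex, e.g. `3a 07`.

59 89

bank:4 = 9 → 0x9 << 0 → word 0x0009
kind:1 = 1 → 0x1 << 4 → word 0x0019
mode:4 = -6 → 0xa << 5 → word 0x0159
slot:4 = 4 → 0x4 << 9 → word 0x0959
tag:3 = 4 → 0x4 << 13 → word 0x8959
word = 0x8959 → little-endian bytes:
  [0]=0x59  [1]=0x89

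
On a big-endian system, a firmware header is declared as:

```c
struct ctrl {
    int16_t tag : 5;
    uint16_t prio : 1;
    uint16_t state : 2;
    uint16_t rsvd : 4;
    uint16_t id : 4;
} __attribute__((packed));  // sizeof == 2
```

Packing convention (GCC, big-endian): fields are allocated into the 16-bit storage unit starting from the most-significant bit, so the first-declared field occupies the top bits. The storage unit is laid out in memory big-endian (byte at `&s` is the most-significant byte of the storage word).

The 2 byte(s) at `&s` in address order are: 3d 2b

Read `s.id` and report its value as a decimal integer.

11

[0]=0x3d [1]=0x2b (big-endian) → word 0x3d2b
tag [11+:5] = (word>>11) & 0x1f = 7
prio [10+:1] = (word>>10) & 0x1 = 1
state [8+:2] = (word>>8) & 0x3 = 1
rsvd [4+:4] = (word>>4) & 0xf = 2
id [0+:4] = (word>>0) & 0xf = 11  ←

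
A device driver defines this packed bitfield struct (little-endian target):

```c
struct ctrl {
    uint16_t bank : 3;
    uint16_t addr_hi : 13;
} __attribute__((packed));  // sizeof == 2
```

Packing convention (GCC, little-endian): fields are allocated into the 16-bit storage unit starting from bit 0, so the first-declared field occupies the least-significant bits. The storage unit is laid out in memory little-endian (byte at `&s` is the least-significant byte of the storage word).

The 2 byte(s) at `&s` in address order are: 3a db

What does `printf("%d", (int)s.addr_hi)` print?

[0]=0x3a [1]=0xdb (little-endian) → word 0xdb3a
bank:3 @ bit 0 → (0xdb3a>>0)&0x7 = 0x2
addr_hi:13 @ bit 3 → (0xdb3a>>3)&0x1fff = 0x1b67  ←

7015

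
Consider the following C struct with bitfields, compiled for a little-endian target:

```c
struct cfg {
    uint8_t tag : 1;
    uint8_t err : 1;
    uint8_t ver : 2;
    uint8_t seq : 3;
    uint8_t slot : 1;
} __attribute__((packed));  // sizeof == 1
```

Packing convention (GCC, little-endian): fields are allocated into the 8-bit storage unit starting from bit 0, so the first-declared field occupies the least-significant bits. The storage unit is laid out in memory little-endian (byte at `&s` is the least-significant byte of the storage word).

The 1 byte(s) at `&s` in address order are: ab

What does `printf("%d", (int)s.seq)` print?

2

[0]=0xab (little-endian) → word 0xab
tag:1 @ bit 0 → (0xab>>0)&0x1 = 0x1
err:1 @ bit 1 → (0xab>>1)&0x1 = 0x1
ver:2 @ bit 2 → (0xab>>2)&0x3 = 0x2
seq:3 @ bit 4 → (0xab>>4)&0x7 = 0x2  ←
slot:1 @ bit 7 → (0xab>>7)&0x1 = 0x1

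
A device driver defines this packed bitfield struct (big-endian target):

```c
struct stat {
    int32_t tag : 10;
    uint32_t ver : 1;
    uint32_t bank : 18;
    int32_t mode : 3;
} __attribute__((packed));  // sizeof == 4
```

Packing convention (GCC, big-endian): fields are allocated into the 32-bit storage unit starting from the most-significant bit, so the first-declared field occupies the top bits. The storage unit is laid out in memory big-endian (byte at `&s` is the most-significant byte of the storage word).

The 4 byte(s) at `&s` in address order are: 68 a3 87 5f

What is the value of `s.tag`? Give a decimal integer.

[0]=0x68 [1]=0xa3 [2]=0x87 [3]=0x5f (big-endian) → word 0x68a3875f
tag:10 @ bit 22 → (0x68a3875f>>22)&0x3ff = 0x1a2  ←
ver:1 @ bit 21 → (0x68a3875f>>21)&0x1 = 0x1
bank:18 @ bit 3 → (0x68a3875f>>3)&0x3ffff = 0x70eb
mode:3 @ bit 0 → (0x68a3875f>>0)&0x7 = 0x7
tag signed 10b, MSB=0: value = 418

418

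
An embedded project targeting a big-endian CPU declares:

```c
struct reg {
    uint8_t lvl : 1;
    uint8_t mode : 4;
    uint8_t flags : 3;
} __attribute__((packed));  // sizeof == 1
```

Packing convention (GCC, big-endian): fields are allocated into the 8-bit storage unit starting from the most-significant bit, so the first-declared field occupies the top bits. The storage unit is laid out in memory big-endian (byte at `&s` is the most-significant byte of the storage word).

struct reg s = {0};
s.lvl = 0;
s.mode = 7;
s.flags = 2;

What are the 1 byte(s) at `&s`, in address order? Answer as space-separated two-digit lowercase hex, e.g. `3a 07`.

3a

lvl (1b) val=0 bits=0x0 at bit 7: 0x00
mode (4b) val=7 bits=0x7 at bit 3: 0x38
flags (3b) val=2 bits=0x2 at bit 0: 0x3a
word = 0x3a → big-endian bytes:
  [0]=0x3a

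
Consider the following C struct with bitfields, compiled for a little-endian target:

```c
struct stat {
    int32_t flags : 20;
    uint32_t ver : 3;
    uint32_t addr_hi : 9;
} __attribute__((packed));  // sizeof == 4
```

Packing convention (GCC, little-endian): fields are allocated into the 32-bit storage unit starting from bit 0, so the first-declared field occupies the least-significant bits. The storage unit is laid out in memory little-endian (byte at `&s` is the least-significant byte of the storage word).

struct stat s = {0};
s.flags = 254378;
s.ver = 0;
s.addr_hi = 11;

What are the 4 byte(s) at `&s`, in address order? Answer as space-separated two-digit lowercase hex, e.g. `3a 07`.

aa e1 83 05

flags (20b) val=254378 bits=0x3e1aa at bit 0: 0x0003e1aa
ver (3b) val=0 bits=0x0 at bit 20: 0x0003e1aa
addr_hi (9b) val=11 bits=0xb at bit 23: 0x0583e1aa
word = 0x0583e1aa → little-endian bytes:
  [0]=0xaa  [1]=0xe1  [2]=0x83  [3]=0x05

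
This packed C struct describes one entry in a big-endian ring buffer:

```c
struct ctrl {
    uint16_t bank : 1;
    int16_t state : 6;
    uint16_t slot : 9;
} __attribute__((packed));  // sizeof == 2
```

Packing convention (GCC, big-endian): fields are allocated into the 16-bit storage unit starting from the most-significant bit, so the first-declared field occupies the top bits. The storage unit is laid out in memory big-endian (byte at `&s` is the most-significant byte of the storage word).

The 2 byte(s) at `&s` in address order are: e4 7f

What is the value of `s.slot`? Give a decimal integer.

[0]=0xe4 [1]=0x7f (big-endian) → word 0xe47f
bank:1 @ bit 15 → (0xe47f>>15)&0x1 = 0x1
state:6 @ bit 9 → (0xe47f>>9)&0x3f = 0x32
slot:9 @ bit 0 → (0xe47f>>0)&0x1ff = 0x7f  ←

127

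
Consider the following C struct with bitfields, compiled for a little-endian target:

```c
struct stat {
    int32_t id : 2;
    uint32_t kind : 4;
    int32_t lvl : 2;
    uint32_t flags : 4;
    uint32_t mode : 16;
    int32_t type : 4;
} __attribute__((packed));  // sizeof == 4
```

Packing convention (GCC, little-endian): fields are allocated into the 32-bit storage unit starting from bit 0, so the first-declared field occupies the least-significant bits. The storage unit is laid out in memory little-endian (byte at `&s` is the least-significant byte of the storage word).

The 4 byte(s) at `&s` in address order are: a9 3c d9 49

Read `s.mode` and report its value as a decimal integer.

40339

[0]=0xa9 [1]=0x3c [2]=0xd9 [3]=0x49 (little-endian) → word 0x49d93ca9
id:2 @ bit 0 → (0x49d93ca9>>0)&0x3 = 0x1
kind:4 @ bit 2 → (0x49d93ca9>>2)&0xf = 0xa
lvl:2 @ bit 6 → (0x49d93ca9>>6)&0x3 = 0x2
flags:4 @ bit 8 → (0x49d93ca9>>8)&0xf = 0xc
mode:16 @ bit 12 → (0x49d93ca9>>12)&0xffff = 0x9d93  ←
type:4 @ bit 28 → (0x49d93ca9>>28)&0xf = 0x4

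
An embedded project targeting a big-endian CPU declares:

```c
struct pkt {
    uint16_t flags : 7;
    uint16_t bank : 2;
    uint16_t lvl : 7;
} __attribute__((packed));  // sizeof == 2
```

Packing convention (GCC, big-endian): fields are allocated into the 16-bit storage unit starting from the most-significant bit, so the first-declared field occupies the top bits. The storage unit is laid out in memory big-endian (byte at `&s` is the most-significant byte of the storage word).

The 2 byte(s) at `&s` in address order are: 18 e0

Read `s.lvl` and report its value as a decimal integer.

96

[0]=0x18 [1]=0xe0 (big-endian) → word 0x18e0
flags:7 @ bit 9 → (0x18e0>>9)&0x7f = 0xc
bank:2 @ bit 7 → (0x18e0>>7)&0x3 = 0x1
lvl:7 @ bit 0 → (0x18e0>>0)&0x7f = 0x60  ←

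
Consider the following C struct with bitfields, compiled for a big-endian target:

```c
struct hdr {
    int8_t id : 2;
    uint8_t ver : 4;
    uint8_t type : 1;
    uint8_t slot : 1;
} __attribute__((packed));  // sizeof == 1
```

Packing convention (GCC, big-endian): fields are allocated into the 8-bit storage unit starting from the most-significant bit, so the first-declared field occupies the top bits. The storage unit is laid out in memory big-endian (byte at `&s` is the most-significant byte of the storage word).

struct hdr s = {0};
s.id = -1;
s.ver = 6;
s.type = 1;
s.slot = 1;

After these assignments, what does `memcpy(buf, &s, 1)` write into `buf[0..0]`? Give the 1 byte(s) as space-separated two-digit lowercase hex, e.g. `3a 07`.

db

[6+:2] id=-1 & 0x3 = 0x3; word=0xc0
[2+:4] ver=6 & 0xf = 0x6; word=0xd8
[1+:1] type=1 & 0x1 = 0x1; word=0xda
[0+:1] slot=1 & 0x1 = 0x1; word=0xdb
word = 0xdb → big-endian bytes:
  [0]=0xdb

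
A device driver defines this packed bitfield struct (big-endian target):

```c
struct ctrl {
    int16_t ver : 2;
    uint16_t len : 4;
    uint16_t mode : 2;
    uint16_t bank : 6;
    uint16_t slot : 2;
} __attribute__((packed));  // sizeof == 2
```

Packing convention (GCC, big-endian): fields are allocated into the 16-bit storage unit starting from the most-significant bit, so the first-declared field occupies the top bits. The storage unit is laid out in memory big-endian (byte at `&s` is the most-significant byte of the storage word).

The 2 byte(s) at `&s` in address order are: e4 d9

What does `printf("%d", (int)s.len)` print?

9

[0]=0xe4 [1]=0xd9 (big-endian) → word 0xe4d9
ver [14+:2] = (word>>14) & 0x3 = 3
len [10+:4] = (word>>10) & 0xf = 9  ←
mode [8+:2] = (word>>8) & 0x3 = 0
bank [2+:6] = (word>>2) & 0x3f = 54
slot [0+:2] = (word>>0) & 0x3 = 1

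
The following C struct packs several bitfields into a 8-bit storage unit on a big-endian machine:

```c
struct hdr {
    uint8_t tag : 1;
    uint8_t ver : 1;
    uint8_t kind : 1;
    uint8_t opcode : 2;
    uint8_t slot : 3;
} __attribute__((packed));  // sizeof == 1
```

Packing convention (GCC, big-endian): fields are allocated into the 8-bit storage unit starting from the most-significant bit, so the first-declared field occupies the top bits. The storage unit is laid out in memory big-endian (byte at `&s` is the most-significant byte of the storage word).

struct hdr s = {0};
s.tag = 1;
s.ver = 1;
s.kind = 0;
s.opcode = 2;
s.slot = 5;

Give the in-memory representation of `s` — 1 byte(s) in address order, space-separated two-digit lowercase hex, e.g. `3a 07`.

[7+:1] tag=1 & 0x1 = 0x1; word=0x80
[6+:1] ver=1 & 0x1 = 0x1; word=0xc0
[5+:1] kind=0 & 0x1 = 0x0; word=0xc0
[3+:2] opcode=2 & 0x3 = 0x2; word=0xd0
[0+:3] slot=5 & 0x7 = 0x5; word=0xd5
word = 0xd5 → big-endian bytes:
  [0]=0xd5

d5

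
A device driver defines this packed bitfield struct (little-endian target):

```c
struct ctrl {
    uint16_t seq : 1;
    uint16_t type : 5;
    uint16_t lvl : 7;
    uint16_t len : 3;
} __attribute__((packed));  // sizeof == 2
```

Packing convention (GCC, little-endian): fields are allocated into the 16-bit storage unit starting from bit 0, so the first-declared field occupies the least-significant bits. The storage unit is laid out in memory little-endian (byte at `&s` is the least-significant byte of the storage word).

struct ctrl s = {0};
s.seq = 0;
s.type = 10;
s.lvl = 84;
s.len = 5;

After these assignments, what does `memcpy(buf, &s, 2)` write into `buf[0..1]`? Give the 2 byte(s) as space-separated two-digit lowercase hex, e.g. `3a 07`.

seq:1 = 0 → 0x0 << 0 → word 0x0000
type:5 = 10 → 0xa << 1 → word 0x0014
lvl:7 = 84 → 0x54 << 6 → word 0x1514
len:3 = 5 → 0x5 << 13 → word 0xb514
word = 0xb514 → little-endian bytes:
  [0]=0x14  [1]=0xb5

14 b5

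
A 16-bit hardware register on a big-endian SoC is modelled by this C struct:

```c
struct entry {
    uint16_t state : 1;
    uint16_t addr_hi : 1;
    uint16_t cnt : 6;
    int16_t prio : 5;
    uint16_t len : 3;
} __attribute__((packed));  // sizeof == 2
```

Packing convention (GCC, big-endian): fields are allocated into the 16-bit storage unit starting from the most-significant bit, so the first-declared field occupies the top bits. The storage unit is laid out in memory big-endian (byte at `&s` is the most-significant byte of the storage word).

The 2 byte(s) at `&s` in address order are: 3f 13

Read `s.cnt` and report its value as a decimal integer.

63

[0]=0x3f [1]=0x13 (big-endian) → word 0x3f13
state:1 @ bit 15 → (0x3f13>>15)&0x1 = 0x0
addr_hi:1 @ bit 14 → (0x3f13>>14)&0x1 = 0x0
cnt:6 @ bit 8 → (0x3f13>>8)&0x3f = 0x3f  ←
prio:5 @ bit 3 → (0x3f13>>3)&0x1f = 0x2
len:3 @ bit 0 → (0x3f13>>0)&0x7 = 0x3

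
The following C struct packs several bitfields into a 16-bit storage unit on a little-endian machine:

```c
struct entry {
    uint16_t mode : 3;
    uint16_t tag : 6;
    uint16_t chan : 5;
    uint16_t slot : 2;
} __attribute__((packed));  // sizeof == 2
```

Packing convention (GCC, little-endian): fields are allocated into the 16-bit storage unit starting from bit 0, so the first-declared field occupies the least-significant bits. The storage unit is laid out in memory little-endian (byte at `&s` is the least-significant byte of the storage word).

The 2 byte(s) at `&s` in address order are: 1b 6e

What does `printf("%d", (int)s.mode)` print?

3

[0]=0x1b [1]=0x6e (little-endian) → word 0x6e1b
mode:3 @ bit 0 → (0x6e1b>>0)&0x7 = 0x3  ←
tag:6 @ bit 3 → (0x6e1b>>3)&0x3f = 0x3
chan:5 @ bit 9 → (0x6e1b>>9)&0x1f = 0x17
slot:2 @ bit 14 → (0x6e1b>>14)&0x3 = 0x1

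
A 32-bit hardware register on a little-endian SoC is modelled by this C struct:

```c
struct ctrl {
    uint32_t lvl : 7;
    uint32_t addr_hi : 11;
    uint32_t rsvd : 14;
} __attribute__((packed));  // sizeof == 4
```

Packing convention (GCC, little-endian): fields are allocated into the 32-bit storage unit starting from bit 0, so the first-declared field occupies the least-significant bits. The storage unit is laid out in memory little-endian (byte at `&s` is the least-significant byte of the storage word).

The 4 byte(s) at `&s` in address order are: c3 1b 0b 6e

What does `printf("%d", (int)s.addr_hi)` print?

1591

[0]=0xc3 [1]=0x1b [2]=0x0b [3]=0x6e (little-endian) → word 0x6e0b1bc3
lvl [0+:7] = (word>>0) & 0x7f = 67
addr_hi [7+:11] = (word>>7) & 0x7ff = 1591  ←
rsvd [18+:14] = (word>>18) & 0x3fff = 7042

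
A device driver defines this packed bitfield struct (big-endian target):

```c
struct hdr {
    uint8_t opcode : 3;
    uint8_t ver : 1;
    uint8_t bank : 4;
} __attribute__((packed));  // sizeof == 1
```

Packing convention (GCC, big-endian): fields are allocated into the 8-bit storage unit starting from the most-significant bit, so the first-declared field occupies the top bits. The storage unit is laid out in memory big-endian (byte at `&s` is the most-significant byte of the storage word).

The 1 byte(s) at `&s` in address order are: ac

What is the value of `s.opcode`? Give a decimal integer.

[0]=0xac (big-endian) → word 0xac
opcode:3 @ bit 5 → (0xac>>5)&0x7 = 0x5  ←
ver:1 @ bit 4 → (0xac>>4)&0x1 = 0x0
bank:4 @ bit 0 → (0xac>>0)&0xf = 0xc

5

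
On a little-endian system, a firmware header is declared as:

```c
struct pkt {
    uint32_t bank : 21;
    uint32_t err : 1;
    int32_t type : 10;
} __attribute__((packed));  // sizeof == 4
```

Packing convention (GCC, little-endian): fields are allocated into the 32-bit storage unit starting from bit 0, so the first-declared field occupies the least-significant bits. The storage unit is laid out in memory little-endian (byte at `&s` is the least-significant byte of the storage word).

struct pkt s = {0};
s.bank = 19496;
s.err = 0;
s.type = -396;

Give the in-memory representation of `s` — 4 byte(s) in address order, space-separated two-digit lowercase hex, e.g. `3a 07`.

28 4c 00 9d

bank:21 = 19496 → 0x4c28 << 0 → word 0x00004c28
err:1 = 0 → 0x0 << 21 → word 0x00004c28
type:10 = -396 → 0x274 << 22 → word 0x9d004c28
word = 0x9d004c28 → little-endian bytes:
  [0]=0x28  [1]=0x4c  [2]=0x00  [3]=0x9d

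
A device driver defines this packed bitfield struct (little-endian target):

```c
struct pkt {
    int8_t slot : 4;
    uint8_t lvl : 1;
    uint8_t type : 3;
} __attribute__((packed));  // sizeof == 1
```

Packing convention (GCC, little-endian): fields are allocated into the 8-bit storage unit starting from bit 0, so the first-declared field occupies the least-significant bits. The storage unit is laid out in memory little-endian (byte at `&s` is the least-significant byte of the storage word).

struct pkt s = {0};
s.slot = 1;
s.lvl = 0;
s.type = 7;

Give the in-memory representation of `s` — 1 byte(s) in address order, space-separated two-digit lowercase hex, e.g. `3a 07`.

e1

[0+:4] slot=1 & 0xf = 0x1; word=0x01
[4+:1] lvl=0 & 0x1 = 0x0; word=0x01
[5+:3] type=7 & 0x7 = 0x7; word=0xe1
word = 0xe1 → little-endian bytes:
  [0]=0xe1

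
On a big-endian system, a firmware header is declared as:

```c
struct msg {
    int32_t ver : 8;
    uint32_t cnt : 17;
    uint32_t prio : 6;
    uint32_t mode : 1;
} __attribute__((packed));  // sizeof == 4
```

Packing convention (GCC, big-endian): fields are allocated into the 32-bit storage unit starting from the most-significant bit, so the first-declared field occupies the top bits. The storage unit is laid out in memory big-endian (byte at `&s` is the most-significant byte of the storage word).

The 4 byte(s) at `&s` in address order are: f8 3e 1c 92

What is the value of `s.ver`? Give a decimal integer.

-8

[0]=0xf8 [1]=0x3e [2]=0x1c [3]=0x92 (big-endian) → word 0xf83e1c92
ver:8 @ bit 24 → (0xf83e1c92>>24)&0xff = 0xf8  ←
cnt:17 @ bit 7 → (0xf83e1c92>>7)&0x1ffff = 0x7c39
prio:6 @ bit 1 → (0xf83e1c92>>1)&0x3f = 0x9
mode:1 @ bit 0 → (0xf83e1c92>>0)&0x1 = 0x0
ver signed 8b, MSB=1: 248 - 256 = -8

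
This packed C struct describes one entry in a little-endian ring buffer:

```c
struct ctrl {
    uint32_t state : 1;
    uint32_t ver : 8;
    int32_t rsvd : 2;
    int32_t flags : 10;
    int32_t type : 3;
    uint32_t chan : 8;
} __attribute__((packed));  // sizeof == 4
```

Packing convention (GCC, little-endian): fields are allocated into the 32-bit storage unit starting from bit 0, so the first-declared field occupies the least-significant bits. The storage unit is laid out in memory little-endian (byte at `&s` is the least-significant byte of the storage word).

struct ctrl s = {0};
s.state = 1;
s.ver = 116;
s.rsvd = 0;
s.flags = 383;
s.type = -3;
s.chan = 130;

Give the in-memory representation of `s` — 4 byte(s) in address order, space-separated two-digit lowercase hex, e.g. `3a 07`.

state (1b) val=1 bits=0x1 at bit 0: 0x00000001
ver (8b) val=116 bits=0x74 at bit 1: 0x000000e9
rsvd (2b) val=0 bits=0x0 at bit 9: 0x000000e9
flags (10b) val=383 bits=0x17f at bit 11: 0x000bf8e9
type (3b) val=-3 bits=0x5 at bit 21: 0x00abf8e9
chan (8b) val=130 bits=0x82 at bit 24: 0x82abf8e9
word = 0x82abf8e9 → little-endian bytes:
  [0]=0xe9  [1]=0xf8  [2]=0xab  [3]=0x82

e9 f8 ab 82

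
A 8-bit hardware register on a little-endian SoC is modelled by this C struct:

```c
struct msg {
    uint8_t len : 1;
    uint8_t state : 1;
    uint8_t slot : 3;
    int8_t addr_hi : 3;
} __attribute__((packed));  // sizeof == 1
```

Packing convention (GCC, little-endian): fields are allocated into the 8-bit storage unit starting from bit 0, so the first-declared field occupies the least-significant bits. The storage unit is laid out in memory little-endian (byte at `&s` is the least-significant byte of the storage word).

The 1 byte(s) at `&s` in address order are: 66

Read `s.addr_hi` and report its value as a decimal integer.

3

[0]=0x66 (little-endian) → word 0x66
len [0+:1] = (word>>0) & 0x1 = 0
state [1+:1] = (word>>1) & 0x1 = 1
slot [2+:3] = (word>>2) & 0x7 = 1
addr_hi [5+:3] = (word>>5) & 0x7 = 3  ←
addr_hi signed 3b, MSB=0: value = 3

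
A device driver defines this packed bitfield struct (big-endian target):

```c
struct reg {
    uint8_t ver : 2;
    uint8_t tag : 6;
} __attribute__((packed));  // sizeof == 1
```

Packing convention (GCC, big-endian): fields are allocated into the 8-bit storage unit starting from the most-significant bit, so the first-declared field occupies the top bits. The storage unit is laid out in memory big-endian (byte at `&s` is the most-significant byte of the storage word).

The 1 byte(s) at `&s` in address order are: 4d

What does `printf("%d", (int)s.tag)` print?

[0]=0x4d (big-endian) → word 0x4d
ver [6+:2] = (word>>6) & 0x3 = 1
tag [0+:6] = (word>>0) & 0x3f = 13  ←

13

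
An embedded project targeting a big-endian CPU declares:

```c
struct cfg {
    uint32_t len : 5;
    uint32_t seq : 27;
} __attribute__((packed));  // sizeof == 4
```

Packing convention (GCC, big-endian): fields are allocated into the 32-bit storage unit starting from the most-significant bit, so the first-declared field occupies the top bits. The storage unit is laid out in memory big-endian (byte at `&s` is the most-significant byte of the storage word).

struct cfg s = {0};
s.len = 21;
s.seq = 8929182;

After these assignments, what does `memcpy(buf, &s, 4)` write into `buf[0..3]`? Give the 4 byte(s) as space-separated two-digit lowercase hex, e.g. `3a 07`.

a8 88 3f 9e

[27+:5] len=21 & 0x1f = 0x15; word=0xa8000000
[0+:27] seq=8929182 & 0x7ffffff = 0x883f9e; word=0xa8883f9e
word = 0xa8883f9e → big-endian bytes:
  [0]=0xa8  [1]=0x88  [2]=0x3f  [3]=0x9e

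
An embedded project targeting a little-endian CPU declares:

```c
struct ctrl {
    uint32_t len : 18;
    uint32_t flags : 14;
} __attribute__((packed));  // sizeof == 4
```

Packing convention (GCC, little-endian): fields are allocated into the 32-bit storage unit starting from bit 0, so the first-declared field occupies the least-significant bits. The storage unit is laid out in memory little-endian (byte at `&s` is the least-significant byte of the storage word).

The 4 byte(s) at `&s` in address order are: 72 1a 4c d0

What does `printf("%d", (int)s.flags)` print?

[0]=0x72 [1]=0x1a [2]=0x4c [3]=0xd0 (little-endian) → word 0xd04c1a72
len [0+:18] = (word>>0) & 0x3ffff = 6770
flags [18+:14] = (word>>18) & 0x3fff = 13331  ←

13331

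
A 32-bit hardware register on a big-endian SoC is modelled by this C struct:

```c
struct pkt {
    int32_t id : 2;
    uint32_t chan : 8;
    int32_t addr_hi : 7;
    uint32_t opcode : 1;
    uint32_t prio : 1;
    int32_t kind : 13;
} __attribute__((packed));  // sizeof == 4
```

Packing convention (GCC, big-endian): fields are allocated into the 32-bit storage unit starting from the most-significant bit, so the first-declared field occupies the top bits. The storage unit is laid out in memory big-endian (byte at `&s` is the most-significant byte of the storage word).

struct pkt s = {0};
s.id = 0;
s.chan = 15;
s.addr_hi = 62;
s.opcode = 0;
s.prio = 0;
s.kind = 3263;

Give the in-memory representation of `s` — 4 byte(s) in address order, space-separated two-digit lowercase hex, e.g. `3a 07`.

03 df 0c bf

[30+:2] id=0 & 0x3 = 0x0; word=0x00000000
[22+:8] chan=15 & 0xff = 0xf; word=0x03c00000
[15+:7] addr_hi=62 & 0x7f = 0x3e; word=0x03df0000
[14+:1] opcode=0 & 0x1 = 0x0; word=0x03df0000
[13+:1] prio=0 & 0x1 = 0x0; word=0x03df0000
[0+:13] kind=3263 & 0x1fff = 0xcbf; word=0x03df0cbf
word = 0x03df0cbf → big-endian bytes:
  [0]=0x03  [1]=0xdf  [2]=0x0c  [3]=0xbf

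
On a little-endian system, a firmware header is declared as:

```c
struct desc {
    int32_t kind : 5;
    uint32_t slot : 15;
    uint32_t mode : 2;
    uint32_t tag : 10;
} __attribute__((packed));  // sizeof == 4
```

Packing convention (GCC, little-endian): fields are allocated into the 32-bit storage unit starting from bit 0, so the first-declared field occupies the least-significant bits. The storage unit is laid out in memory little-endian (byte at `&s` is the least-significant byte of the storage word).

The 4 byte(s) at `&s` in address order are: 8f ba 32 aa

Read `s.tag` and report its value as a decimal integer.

680

[0]=0x8f [1]=0xba [2]=0x32 [3]=0xaa (little-endian) → word 0xaa32ba8f
kind:5 @ bit 0 → (0xaa32ba8f>>0)&0x1f = 0xf
slot:15 @ bit 5 → (0xaa32ba8f>>5)&0x7fff = 0x15d4
mode:2 @ bit 20 → (0xaa32ba8f>>20)&0x3 = 0x3
tag:10 @ bit 22 → (0xaa32ba8f>>22)&0x3ff = 0x2a8  ←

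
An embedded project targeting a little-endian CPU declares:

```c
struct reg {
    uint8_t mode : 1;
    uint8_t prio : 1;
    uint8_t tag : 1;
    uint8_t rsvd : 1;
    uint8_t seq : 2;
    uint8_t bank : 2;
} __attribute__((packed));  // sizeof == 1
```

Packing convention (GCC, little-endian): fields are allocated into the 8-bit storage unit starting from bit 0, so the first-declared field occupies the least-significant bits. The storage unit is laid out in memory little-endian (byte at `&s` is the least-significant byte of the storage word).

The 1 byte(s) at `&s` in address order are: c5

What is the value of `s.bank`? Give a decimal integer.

3

[0]=0xc5 (little-endian) → word 0xc5
mode:1 @ bit 0 → (0xc5>>0)&0x1 = 0x1
prio:1 @ bit 1 → (0xc5>>1)&0x1 = 0x0
tag:1 @ bit 2 → (0xc5>>2)&0x1 = 0x1
rsvd:1 @ bit 3 → (0xc5>>3)&0x1 = 0x0
seq:2 @ bit 4 → (0xc5>>4)&0x3 = 0x0
bank:2 @ bit 6 → (0xc5>>6)&0x3 = 0x3  ←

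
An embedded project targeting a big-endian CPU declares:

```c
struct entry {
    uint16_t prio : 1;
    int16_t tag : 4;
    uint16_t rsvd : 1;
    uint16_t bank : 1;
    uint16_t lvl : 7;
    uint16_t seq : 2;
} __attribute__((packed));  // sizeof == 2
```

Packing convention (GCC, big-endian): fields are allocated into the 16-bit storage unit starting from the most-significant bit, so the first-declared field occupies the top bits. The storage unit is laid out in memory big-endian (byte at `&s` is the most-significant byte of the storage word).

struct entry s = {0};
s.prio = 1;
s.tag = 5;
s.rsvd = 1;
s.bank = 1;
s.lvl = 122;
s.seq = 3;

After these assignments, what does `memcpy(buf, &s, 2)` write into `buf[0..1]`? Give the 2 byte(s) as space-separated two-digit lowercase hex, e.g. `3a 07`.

prio:1 = 1 → 0x1 << 15 → word 0x8000
tag:4 = 5 → 0x5 << 11 → word 0xa800
rsvd:1 = 1 → 0x1 << 10 → word 0xac00
bank:1 = 1 → 0x1 << 9 → word 0xae00
lvl:7 = 122 → 0x7a << 2 → word 0xafe8
seq:2 = 3 → 0x3 << 0 → word 0xafeb
word = 0xafeb → big-endian bytes:
  [0]=0xaf  [1]=0xeb

af eb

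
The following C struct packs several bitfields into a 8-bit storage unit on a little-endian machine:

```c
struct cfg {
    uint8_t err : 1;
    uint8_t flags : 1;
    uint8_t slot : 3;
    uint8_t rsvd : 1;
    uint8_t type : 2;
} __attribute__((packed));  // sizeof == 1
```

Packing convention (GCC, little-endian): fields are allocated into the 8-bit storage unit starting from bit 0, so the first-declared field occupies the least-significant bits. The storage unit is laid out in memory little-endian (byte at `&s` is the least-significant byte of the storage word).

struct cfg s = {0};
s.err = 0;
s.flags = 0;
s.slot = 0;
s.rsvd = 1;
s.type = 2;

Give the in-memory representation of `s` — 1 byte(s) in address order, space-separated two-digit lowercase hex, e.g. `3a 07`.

err (1b) val=0 bits=0x0 at bit 0: 0x00
flags (1b) val=0 bits=0x0 at bit 1: 0x00
slot (3b) val=0 bits=0x0 at bit 2: 0x00
rsvd (1b) val=1 bits=0x1 at bit 5: 0x20
type (2b) val=2 bits=0x2 at bit 6: 0xa0
word = 0xa0 → little-endian bytes:
  [0]=0xa0

a0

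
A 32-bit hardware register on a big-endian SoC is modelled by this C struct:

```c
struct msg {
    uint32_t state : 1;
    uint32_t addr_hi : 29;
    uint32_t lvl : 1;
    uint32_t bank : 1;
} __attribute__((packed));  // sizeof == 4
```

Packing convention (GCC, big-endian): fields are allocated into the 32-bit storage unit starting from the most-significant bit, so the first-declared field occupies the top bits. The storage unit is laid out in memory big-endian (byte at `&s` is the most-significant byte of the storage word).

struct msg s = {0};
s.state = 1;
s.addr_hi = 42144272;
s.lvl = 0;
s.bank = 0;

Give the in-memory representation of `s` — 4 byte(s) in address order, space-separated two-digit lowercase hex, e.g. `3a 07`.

state:1 = 1 → 0x1 << 31 → word 0x80000000
addr_hi:29 = 42144272 → 0x2831210 << 2 → word 0x8a0c4840
lvl:1 = 0 → 0x0 << 1 → word 0x8a0c4840
bank:1 = 0 → 0x0 << 0 → word 0x8a0c4840
word = 0x8a0c4840 → big-endian bytes:
  [0]=0x8a  [1]=0x0c  [2]=0x48  [3]=0x40

8a 0c 48 40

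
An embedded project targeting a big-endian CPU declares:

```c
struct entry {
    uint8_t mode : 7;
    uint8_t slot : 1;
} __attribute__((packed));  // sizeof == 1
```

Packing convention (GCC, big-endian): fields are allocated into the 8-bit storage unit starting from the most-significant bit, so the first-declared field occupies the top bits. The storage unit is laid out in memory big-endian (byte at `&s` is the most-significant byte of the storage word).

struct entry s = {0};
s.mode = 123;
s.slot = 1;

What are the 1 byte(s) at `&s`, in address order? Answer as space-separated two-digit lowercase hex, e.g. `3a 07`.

f7

mode:7 = 123 → 0x7b << 1 → word 0xf6
slot:1 = 1 → 0x1 << 0 → word 0xf7
word = 0xf7 → big-endian bytes:
  [0]=0xf7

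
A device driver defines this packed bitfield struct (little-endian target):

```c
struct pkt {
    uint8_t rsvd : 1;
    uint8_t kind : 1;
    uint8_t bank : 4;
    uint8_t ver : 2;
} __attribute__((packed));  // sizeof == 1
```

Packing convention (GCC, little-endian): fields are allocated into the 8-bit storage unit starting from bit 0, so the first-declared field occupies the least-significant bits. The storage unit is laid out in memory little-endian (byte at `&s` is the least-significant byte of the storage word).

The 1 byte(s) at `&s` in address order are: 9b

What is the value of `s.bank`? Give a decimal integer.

[0]=0x9b (little-endian) → word 0x9b
rsvd:1 @ bit 0 → (0x9b>>0)&0x1 = 0x1
kind:1 @ bit 1 → (0x9b>>1)&0x1 = 0x1
bank:4 @ bit 2 → (0x9b>>2)&0xf = 0x6  ←
ver:2 @ bit 6 → (0x9b>>6)&0x3 = 0x2

6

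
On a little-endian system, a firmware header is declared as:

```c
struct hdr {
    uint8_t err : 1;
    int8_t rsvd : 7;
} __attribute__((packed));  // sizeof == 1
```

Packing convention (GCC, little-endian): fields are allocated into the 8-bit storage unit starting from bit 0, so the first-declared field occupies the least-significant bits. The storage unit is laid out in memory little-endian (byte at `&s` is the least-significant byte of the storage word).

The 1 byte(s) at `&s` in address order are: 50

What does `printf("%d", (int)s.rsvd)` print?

40

[0]=0x50 (little-endian) → word 0x50
err [0+:1] = (word>>0) & 0x1 = 0
rsvd [1+:7] = (word>>1) & 0x7f = 40  ←
rsvd signed 7b, MSB=0: value = 40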